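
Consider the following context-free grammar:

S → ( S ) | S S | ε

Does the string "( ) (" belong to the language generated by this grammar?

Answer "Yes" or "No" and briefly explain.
Each production adds parentheses only in matched pairs (S → ( S )) or none at all, so every derived string has equally many '(' and ')'. The string ( ) ( has two '(' and one ')', so it cannot be derived.

Final answer: No - no valid derivation exists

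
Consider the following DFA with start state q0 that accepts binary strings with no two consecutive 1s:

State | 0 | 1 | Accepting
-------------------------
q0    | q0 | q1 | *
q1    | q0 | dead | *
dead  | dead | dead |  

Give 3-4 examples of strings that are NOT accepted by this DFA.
Any strings that end in a non-accepting state work; for example:
"0110": q0 → q0 → q1 → dead → dead; dead is not accepting → rejected
"1100": q0 → q1 → dead → dead → dead; dead is not accepting → rejected
"1101": q0 → q1 → dead → dead → dead; dead is not accepting → rejected
"1110": q0 → q1 → dead → dead → dead; dead is not accepting → rejected

Final answer: "0110", "1100", "1101", "1110"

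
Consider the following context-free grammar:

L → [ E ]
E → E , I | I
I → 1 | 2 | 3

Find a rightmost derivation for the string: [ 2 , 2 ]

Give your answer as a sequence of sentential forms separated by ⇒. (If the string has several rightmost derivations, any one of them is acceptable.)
Start with L.
Step 1: the rightmost non-terminal is L; apply L → [ E ]:  [ E ]
Step 2: the rightmost non-terminal is E; apply E → E , I:  [ E , I ]
Step 3: the rightmost non-terminal is I; apply I → 2:  [ E , 2 ]
Step 4: the rightmost non-terminal is E; apply E → I:  [ I , 2 ]
Step 5: the rightmost non-terminal is I; apply I → 2:  [ 2 , 2 ]

Final answer: L ⇒ [ E ] ⇒ [ E , I ] ⇒ [ E , 2 ] ⇒ [ I , 2 ] ⇒ [ 2 , 2 ]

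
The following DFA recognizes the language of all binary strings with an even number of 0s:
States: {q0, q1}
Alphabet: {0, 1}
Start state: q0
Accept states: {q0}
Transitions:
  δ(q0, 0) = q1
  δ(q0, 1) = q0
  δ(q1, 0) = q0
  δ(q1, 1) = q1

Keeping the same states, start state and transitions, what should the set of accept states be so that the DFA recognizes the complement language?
The DFA is complete (every state has a transition on every symbol), so the complement
is recognized by the same DFA with accepting and non-accepting states swapped.
Original accept states: {q0}
Complement accept states = All states - Original accept states
= {q0, q1} - {q0}
= {q1}
Complement language: strings with an ODD number of 0s

Final answer: {q1}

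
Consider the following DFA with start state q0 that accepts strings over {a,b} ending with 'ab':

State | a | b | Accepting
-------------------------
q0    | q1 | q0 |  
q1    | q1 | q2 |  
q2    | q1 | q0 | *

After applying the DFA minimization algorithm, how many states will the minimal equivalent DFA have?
All 3 states are reachable from q0, so none can be removed as unreachable.
Table-filling: first mark every (accepting, non-accepting) pair as distinguishable (accepting: {q2}; non-accepting: {q0, q1}).
Round 1: (q0, q1) on 'b' go to q0 and q2, already distinguishable → mark.
Every pair of states is distinguishable, so the DFA is already minimal.
Equivalence classes: {q0}, {q1}, {q2} → 3 states.

Final answer: 3 states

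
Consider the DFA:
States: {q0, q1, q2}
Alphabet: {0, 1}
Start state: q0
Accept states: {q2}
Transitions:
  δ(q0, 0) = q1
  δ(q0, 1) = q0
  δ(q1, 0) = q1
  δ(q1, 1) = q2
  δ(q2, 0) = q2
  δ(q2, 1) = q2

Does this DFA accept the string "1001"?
Processing string "1001":
  q0 --1--> q0
  q0 --0--> q1
  q1 --0--> q1
  q1 --1--> q2
Final state: q2
Accept states: {q2}
q2 is an accept state, so the string is accepted.

Final answer: Yes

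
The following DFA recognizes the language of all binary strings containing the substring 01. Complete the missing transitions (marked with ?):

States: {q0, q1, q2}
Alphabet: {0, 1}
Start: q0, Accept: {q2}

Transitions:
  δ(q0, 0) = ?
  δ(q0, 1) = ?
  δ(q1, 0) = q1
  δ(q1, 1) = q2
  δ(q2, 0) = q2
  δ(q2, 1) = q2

What each state remembers (consistent with the given transitions and accept states):
  q0: 01 not seen yet and the last symbol was not 0
  q1: 01 not seen yet and the last symbol was 0
  q2: the substring 01 has already been seen
Filling in the missing entries:
  δ(q0, 0): in q0 (01 not seen yet and the last symbol was not 0), after reading 0 we have: 01 not seen yet and the last symbol was 0 → q1
  δ(q0, 1): in q0 (01 not seen yet and the last symbol was not 0), after reading 1 we have: 01 not seen yet and the last symbol was not 0 → q0

Final answer: δ(q0, 0) = q1; δ(q0, 1) = q0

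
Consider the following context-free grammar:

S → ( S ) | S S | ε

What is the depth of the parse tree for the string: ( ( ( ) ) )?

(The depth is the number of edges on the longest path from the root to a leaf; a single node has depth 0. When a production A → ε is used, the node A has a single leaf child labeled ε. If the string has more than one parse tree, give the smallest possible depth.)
The string is 3 nested pairs. The shallowest parse tree applies S → ( S ) 3 times (one node per nested pair, each a child of the previous) and then S → ε in the middle.
S nodes at depths 0..3, ε leaf at depth 4; parentheses leaves are at depths 1..3.
(Using S → S S with an S → ε child anywhere only adds levels, so it cannot give a shallower tree.)
Depth = 4.

Final answer: 4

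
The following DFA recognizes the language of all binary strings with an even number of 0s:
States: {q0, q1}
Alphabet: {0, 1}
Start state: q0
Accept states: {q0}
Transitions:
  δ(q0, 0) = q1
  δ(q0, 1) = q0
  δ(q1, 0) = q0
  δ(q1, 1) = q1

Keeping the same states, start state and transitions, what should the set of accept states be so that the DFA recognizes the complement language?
The DFA is complete (every state has a transition on every symbol), so the complement
is recognized by the same DFA with accepting and non-accepting states swapped.
Original accept states: {q0}
Complement accept states = All states - Original accept states
= {q0, q1} - {q0}
= {q1}
Complement language: strings with an ODD number of 0s

Final answer: {q1}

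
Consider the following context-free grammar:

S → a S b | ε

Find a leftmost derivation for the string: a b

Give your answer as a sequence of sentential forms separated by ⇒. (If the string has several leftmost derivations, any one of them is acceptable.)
Start with S.
Step 1: the leftmost non-terminal is S; apply S → a S b:  a S b
Step 2: the leftmost non-terminal is S; apply S → ε:  a b

Final answer: S ⇒ a S b ⇒ a b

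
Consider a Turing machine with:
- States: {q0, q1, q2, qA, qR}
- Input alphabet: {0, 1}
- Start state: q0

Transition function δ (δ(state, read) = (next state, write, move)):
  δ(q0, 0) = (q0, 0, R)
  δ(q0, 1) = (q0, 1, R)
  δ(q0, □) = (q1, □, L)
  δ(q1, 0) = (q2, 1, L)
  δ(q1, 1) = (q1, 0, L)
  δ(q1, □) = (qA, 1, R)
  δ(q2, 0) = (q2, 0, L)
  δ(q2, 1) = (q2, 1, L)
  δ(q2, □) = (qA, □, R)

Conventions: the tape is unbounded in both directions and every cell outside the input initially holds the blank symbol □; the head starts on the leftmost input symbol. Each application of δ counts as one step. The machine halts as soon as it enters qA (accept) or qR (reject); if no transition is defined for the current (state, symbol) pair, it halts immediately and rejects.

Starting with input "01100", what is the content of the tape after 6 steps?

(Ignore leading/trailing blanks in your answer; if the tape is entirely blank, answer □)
Step 0: [q0]01100 (head at position 0)
Step 1: δ(q0, 0) = (q0, 0, R)  ⊢  0[q0]1100 (head at position 1)
Step 2: δ(q0, 1) = (q0, 1, R)  ⊢  01[q0]100 (head at position 2)
Step 3: δ(q0, 1) = (q0, 1, R)  ⊢  011[q0]00 (head at position 3)
Step 4: δ(q0, 0) = (q0, 0, R)  ⊢  0110[q0]0 (head at position 4)
Step 5: δ(q0, 0) = (q0, 0, R)  ⊢  01100[q0]□ (head at position 5)
Step 6: δ(q0, □) = (q1, □, L)  ⊢  0110[q1]0□ (head at position 4)
Tape after 6 steps (ignoring surrounding blanks): 01100

Final answer: Tape: 01100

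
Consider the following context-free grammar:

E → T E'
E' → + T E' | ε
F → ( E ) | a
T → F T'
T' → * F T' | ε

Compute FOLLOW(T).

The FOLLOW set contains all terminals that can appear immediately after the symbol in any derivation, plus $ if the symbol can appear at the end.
Useful FIRST sets: FIRST(E') = {+, ε}, FIRST(T') = {*, ε} (both E' and T' are nullable).
FOLLOW(E): E is the start symbol → $; E appears in F → ( E ) followed by ')' → FOLLOW(E) = {), $}.
FOLLOW(E'): E' appears at the right end of E → T E' and of E' → + T E', so FOLLOW(E') ⊇ FOLLOW(E) (the second occurrence adds nothing new). FOLLOW(E') = {), $}.
FOLLOW(T): in E → T E' and E' → + T E', T is followed by E': add FIRST(E') minus ε = {+}; since E' is nullable, also add FOLLOW(E) and FOLLOW(E') = {), $}. FOLLOW(T) = {+, ), $}.

Final answer: {$, ), +}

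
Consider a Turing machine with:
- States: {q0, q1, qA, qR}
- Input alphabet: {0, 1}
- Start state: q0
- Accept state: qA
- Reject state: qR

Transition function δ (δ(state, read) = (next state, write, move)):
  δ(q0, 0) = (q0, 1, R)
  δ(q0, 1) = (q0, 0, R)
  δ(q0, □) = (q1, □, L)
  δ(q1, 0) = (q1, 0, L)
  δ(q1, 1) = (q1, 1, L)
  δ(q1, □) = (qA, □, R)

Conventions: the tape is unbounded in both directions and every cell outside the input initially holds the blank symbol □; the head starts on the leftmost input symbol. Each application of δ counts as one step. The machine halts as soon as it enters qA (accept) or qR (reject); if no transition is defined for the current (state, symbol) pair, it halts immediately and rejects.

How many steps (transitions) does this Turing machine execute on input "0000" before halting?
Step 0: [q0]0000 (head at position 0)
Step 1: δ(q0, 0) = (q0, 1, R)  ⊢  1[q0]000 (head at position 1)
Step 2: δ(q0, 0) = (q0, 1, R)  ⊢  11[q0]00 (head at position 2)
Step 3: δ(q0, 0) = (q0, 1, R)  ⊢  111[q0]0 (head at position 3)
Step 4: δ(q0, 0) = (q0, 1, R)  ⊢  1111[q0]□ (head at position 4)
Step 5: δ(q0, □) = (q1, □, L)  ⊢  111[q1]1□ (head at position 3)
Step 6: δ(q1, 1) = (q1, 1, L)  ⊢  11[q1]11□ (head at position 2)
Step 7: δ(q1, 1) = (q1, 1, L)  ⊢  1[q1]111□ (head at position 1)
Step 8: δ(q1, 1) = (q1, 1, L)  ⊢  [q1]1111□ (head at position 0)
Step 9: δ(q1, 1) = (q1, 1, L)  ⊢  [q1]□1111□ (head at position -1)
Step 10: δ(q1, □) = (qA, □, R)  ⊢  □[qA]1111□ (head at position 0)
The machine is in qA, so it halts and accepts.
Number of transitions executed: 10.

Final answer: 10 steps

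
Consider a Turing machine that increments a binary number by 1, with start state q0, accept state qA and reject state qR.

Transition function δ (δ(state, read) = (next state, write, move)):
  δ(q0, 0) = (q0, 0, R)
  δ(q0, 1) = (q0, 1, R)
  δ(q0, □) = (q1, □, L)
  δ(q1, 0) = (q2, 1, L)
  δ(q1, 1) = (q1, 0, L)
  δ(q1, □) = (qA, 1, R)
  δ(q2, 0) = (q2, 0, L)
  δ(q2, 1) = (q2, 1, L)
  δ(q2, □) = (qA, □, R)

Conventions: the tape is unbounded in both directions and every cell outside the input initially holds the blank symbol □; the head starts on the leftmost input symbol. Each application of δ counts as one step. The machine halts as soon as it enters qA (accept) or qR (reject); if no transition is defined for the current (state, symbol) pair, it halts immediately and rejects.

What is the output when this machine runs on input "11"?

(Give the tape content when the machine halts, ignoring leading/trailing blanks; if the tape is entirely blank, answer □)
Step 0: [q0]11 (head at position 0)
Step 1: δ(q0, 1) = (q0, 1, R)  ⊢  1[q0]1 (head at position 1)
Step 2: δ(q0, 1) = (q0, 1, R)  ⊢  11[q0]□ (head at position 2)
Step 3: δ(q0, □) = (q1, □, L)  ⊢  1[q1]1□ (head at position 1)
Step 4: δ(q1, 1) = (q1, 0, L)  ⊢  [q1]10□ (head at position 0)
Step 5: δ(q1, 1) = (q1, 0, L)  ⊢  [q1]□00□ (head at position -1)
Step 6: δ(q1, □) = (qA, 1, R)  ⊢  1[qA]00□ (head at position 0)
The machine is in qA, so it halts and accepts.
Tape content when halted (ignoring surrounding blanks): 100

Final answer: Output: 100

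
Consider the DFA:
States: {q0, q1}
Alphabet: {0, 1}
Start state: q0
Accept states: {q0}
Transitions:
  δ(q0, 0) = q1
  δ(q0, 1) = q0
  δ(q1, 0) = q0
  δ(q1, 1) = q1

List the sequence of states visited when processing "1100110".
Starting at q0
Read '1': q0 -> q0
Read '1': q0 -> q0
Read '0': q0 -> q1
Read '0': q1 -> q0
Read '1': q0 -> q0
Read '1': q0 -> q0
Read '0': q0 -> q1

Final answer: q0 -> q0 -> q0 -> q1 -> q0 -> q0 -> q0 -> q1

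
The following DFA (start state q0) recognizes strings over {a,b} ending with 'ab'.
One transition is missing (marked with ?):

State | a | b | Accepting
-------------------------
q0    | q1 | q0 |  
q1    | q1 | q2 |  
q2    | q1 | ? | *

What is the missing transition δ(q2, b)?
q0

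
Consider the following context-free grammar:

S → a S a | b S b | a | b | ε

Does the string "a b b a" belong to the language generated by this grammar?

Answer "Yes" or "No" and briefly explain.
A derivation exists: S ⇒ a S a ⇒ a b S b a ⇒ a b b a (using S → a S a, S → b S b, then S → ε).

Final answer: Yes - a valid derivation exists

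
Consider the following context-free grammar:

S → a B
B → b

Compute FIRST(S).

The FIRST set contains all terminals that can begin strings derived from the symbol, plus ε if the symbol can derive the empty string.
S has the single production S → a B, whose right-hand side begins with the terminal a. So FIRST(S) = {a}.

Final answer: {a}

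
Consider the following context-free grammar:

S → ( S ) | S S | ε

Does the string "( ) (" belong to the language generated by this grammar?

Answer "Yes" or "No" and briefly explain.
Each production adds parentheses only in matched pairs (S → ( S )) or none at all, so every derived string has equally many '(' and ')'. The string ( ) ( has two '(' and one ')', so it cannot be derived.

Final answer: No - no valid derivation exists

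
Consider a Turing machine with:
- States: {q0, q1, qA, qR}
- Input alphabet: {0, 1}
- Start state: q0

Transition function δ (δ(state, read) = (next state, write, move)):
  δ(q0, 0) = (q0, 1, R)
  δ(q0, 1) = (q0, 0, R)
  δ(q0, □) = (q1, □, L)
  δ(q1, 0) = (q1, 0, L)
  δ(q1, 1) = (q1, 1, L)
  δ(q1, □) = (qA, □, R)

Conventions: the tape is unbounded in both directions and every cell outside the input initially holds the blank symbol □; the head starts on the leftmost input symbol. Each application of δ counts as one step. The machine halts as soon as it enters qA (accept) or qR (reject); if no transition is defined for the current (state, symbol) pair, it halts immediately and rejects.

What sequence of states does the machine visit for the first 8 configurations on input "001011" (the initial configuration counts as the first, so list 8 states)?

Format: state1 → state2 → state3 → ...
Step 0: [q0]001011 (head at position 0)
Step 1: δ(q0, 0) = (q0, 1, R)  ⊢  1[q0]01011 (head at position 1)
Step 2: δ(q0, 0) = (q0, 1, R)  ⊢  11[q0]1011 (head at position 2)
Step 3: δ(q0, 1) = (q0, 0, R)  ⊢  110[q0]011 (head at position 3)
Step 4: δ(q0, 0) = (q0, 1, R)  ⊢  1101[q0]11 (head at position 4)
Step 5: δ(q0, 1) = (q0, 0, R)  ⊢  11010[q0]1 (head at position 5)
Step 6: δ(q0, 1) = (q0, 0, R)  ⊢  110100[q0]□ (head at position 6)
Step 7: δ(q0, □) = (q1, □, L)  ⊢  11010[q1]0□ (head at position 5)
Reading off the states of these 8 configurations: q0 → q0 → q0 → q0 → q0 → q0 → q0 → q1

Final answer: q0 → q0 → q0 → q0 → q0 → q0 → q0 → q1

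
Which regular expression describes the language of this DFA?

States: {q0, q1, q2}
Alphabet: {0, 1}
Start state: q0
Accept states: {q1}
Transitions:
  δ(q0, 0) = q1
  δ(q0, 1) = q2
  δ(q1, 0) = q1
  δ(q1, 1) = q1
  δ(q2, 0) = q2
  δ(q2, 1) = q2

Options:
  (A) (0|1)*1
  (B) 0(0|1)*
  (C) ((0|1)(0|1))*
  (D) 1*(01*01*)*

Testing sample strings against the DFA:
  '011' -> accepted
  '010' -> accepted
  '1010' -> rejected
  '000' -> accepted
Checking each option for a counterexample:
  (A) (0|1)*1: '0' is accepted by the DFA but does not match the regex → eliminated
  (B) 0(0|1)*: agrees with the DFA on all strings of length ≤ 4
  (C) ((0|1)(0|1))*: ε is rejected by the DFA but matches the regex → eliminated
  (D) 1*(01*01*)*: ε is rejected by the DFA but matches the regex → eliminated
Only (B) 0(0|1)* is consistent with the DFA.

Final answer: (B) 0(0|1)*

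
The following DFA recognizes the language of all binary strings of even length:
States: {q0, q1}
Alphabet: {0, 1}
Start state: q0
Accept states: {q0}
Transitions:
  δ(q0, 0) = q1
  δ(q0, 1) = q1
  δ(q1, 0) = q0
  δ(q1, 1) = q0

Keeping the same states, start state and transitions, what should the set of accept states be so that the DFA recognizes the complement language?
The DFA is complete (every state has a transition on every symbol), so the complement
is recognized by the same DFA with accepting and non-accepting states swapped.
Original accept states: {q0}
Complement accept states = All states - Original accept states
= {q0, q1} - {q0}
= {q1}
Complement language: strings of ODD length

Final answer: {q1}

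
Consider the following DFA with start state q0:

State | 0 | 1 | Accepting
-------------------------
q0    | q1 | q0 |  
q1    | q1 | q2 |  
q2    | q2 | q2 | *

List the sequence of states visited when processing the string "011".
q0 → q1 → q2 → q2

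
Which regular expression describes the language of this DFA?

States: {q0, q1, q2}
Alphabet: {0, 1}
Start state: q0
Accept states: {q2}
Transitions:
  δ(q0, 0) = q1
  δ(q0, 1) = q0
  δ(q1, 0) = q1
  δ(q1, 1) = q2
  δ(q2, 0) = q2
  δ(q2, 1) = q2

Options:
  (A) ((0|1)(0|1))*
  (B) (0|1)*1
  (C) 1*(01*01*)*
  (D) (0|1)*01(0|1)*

Testing sample strings against the DFA:
  '1010' -> accepted
  '100' -> rejected
  '011' -> accepted
  '100' -> rejected
Checking each option for a counterexample:
  (A) ((0|1)(0|1))*: ε is rejected by the DFA but matches the regex → eliminated
  (B) (0|1)*1: '1' is rejected by the DFA but matches the regex → eliminated
  (C) 1*(01*01*)*: ε is rejected by the DFA but matches the regex → eliminated
  (D) (0|1)*01(0|1)*: agrees with the DFA on all strings of length ≤ 4
Only (D) (0|1)*01(0|1)* is consistent with the DFA.

Final answer: (D) (0|1)*01(0|1)*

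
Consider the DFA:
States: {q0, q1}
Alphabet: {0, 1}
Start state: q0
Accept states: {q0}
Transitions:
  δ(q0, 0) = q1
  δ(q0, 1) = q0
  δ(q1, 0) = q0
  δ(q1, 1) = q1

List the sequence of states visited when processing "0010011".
Starting at q0
Read '0': q0 -> q1
Read '0': q1 -> q0
Read '1': q0 -> q0
Read '0': q0 -> q1
Read '0': q1 -> q0
Read '1': q0 -> q0
Read '1': q0 -> q0

Final answer: q0 -> q1 -> q0 -> q0 -> q1 -> q0 -> q0 -> q0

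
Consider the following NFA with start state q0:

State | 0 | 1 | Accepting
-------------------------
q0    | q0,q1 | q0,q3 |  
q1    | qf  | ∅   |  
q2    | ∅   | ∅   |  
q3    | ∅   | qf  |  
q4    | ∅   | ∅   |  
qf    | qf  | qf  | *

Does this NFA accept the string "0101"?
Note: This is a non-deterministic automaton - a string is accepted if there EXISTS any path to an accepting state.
Track the set of states the NFA could be in: start {q0}
Read '0': {q0} → {q0, q1}
Read '1': {q0, q1} → {q0, q3}
Read '0': {q0, q3} → {q0, q1}
Read '1': {q0, q1} → {q0, q3}
Final set {q0, q3} contains no accepting state → rejected.

Final answer: No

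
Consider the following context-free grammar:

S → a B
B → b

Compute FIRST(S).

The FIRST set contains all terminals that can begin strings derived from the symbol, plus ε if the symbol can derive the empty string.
S has the single production S → a B, whose right-hand side begins with the terminal a. So FIRST(S) = {a}.

Final answer: {a}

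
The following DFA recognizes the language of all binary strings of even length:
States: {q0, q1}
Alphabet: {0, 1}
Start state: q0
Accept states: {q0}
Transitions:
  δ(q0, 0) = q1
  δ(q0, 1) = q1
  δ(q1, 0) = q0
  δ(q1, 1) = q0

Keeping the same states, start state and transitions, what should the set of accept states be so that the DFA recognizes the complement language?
The DFA is complete (every state has a transition on every symbol), so the complement
is recognized by the same DFA with accepting and non-accepting states swapped.
Original accept states: {q0}
Complement accept states = All states - Original accept states
= {q0, q1} - {q0}
= {q1}
Complement language: strings of ODD length

Final answer: {q1}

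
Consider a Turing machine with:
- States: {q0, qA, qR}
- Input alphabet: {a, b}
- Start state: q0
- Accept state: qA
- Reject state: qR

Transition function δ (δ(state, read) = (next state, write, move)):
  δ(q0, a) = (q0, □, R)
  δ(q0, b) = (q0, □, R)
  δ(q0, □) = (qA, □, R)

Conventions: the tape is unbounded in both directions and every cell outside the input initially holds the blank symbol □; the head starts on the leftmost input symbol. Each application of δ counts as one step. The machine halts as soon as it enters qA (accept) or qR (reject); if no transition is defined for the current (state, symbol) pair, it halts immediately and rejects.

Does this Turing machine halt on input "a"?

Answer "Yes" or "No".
Step 0: [q0]a (head at position 0)
Step 1: δ(q0, a) = (q0, □, R)  ⊢  □[q0]□ (head at position 1)
Step 2: δ(q0, □) = (qA, □, R)  ⊢  □□[qA]□ (head at position 2)
The machine is in qA, so it halts and accepts.
It halts after 2 steps.

Final answer: Yes - halts after 2 steps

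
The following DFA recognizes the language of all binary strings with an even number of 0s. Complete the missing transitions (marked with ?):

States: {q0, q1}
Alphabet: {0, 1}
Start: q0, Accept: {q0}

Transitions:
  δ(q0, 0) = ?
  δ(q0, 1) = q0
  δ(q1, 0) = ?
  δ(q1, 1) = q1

What each state remembers (consistent with the given transitions and accept states):
  q0: an even number of 0s has been read so far
  q1: an odd number of 0s has been read so far
Filling in the missing entries:
  δ(q0, 0): in q0 (an even number of 0s has been read so far), after reading 0 we have: an odd number of 0s has been read so far → q1
  δ(q1, 0): in q1 (an odd number of 0s has been read so far), after reading 0 we have: an even number of 0s has been read so far → q0

Final answer: δ(q0, 0) = q1; δ(q1, 0) = q0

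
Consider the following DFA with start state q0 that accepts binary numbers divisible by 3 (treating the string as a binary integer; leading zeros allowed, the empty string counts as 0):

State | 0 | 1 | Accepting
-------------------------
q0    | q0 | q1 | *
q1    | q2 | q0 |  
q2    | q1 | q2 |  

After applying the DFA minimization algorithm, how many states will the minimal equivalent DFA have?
All 3 states are reachable from q0, so none can be removed as unreachable.
Table-filling: first mark every (accepting, non-accepting) pair as distinguishable (accepting: {q0}; non-accepting: {q1, q2}).
Round 1: (q1, q2) on '1' go to q0 and q2, already distinguishable → mark.
Every pair of states is distinguishable, so the DFA is already minimal.
Equivalence classes: {q0}, {q1}, {q2} → 3 states.

Final answer: 3 states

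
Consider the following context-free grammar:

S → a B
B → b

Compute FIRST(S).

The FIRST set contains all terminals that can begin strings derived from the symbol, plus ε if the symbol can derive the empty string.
S has the single production S → a B, whose right-hand side begins with the terminal a. So FIRST(S) = {a}.

Final answer: {a}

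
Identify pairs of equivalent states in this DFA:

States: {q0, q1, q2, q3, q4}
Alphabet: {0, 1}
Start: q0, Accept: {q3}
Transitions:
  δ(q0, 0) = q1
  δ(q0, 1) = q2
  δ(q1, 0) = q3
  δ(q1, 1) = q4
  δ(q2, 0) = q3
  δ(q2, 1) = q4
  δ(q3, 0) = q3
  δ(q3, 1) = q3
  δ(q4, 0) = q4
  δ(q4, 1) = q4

Using the table-filling algorithm:
Round 0 – mark pairs where exactly one state is accepting: (q0,q3), (q1,q3), (q2,q3), (q3,q4)
Round 1 – newly marked: (q0,q1) [on 0: q1 vs q3, already marked]; (q0,q2) [on 0: q1 vs q3, already marked]; (q1,q4) [on 0: q3 vs q4, already marked]; (q2,q4) [on 0: q3 vs q4, already marked]
Round 2 – newly marked: (q0,q4) [on 0: q1 vs q4, already marked]
No further pairs can be marked.
(q1, q2) unmarked: δ(q1,0)=q3, δ(q2,0)=q3; δ(q1,1)=q4, δ(q2,1)=q4 → equivalent
Equivalent pairs: (q1, q2)

Final answer: Equivalent pairs: (q1, q2)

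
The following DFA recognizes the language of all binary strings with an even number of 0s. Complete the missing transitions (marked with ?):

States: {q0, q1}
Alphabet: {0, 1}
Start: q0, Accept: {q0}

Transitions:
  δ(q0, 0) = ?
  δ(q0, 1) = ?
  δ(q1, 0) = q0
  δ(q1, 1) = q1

What each state remembers (consistent with the given transitions and accept states):
  q0: an even number of 0s has been read so far
  q1: an odd number of 0s has been read so far
Filling in the missing entries:
  δ(q0, 0): in q0 (an even number of 0s has been read so far), after reading 0 we have: an odd number of 0s has been read so far → q1
  δ(q0, 1): in q0 (an even number of 0s has been read so far), after reading 1 we have: an even number of 0s has been read so far → q0

Final answer: δ(q0, 0) = q1; δ(q0, 1) = q0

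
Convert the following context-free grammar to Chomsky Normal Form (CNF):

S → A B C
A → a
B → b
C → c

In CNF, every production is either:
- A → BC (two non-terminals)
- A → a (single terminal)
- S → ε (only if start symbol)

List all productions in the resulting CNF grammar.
The grammar has no ε-productions or unit productions to eliminate.
A → a is already in CNF (single terminal) – keep it.
B → b is already in CNF (single terminal) – keep it.
C → c is already in CNF (single terminal) – keep it.
S → A B C has 3 symbols on the right: break it into binary productions S → A X0, X0 → B C.
Resulting CNF grammar (5 productions): A → a; B → b; C → c; S → A X0; X0 → B C

Final answer: A → a; B → b; C → c; S → A X0; X0 → B C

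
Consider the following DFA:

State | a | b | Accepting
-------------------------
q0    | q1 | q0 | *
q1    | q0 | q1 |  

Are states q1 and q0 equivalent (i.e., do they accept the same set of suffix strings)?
Try the suffix ε (the empty string).
From q1: q1 — not accepting.
From q0: q0 — accepting.
The two states disagree on this suffix, so they are not equivalent.

Final answer: No. Distinguishing string: ε (the empty string) - accepted from q0 but not from q1.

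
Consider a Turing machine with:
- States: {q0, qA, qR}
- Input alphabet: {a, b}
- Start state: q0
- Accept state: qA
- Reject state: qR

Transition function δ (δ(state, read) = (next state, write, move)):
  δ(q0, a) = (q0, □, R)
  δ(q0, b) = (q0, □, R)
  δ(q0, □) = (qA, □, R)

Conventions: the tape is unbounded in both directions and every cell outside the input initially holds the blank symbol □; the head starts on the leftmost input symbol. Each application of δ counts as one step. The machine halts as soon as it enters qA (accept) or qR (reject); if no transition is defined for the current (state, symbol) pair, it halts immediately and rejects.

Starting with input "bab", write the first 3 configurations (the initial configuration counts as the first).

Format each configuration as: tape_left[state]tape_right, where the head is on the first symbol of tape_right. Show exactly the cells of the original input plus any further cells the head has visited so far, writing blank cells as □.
Step 0: [q0]bab (head at position 0)
Step 1: δ(q0, b) = (q0, □, R)  ⊢  □[q0]ab (head at position 1)
Step 2: δ(q0, a) = (q0, □, R)  ⊢  □□[q0]b (head at position 2)

Final answer: [q0]bab ⊢ □[q0]ab ⊢ □□[q0]b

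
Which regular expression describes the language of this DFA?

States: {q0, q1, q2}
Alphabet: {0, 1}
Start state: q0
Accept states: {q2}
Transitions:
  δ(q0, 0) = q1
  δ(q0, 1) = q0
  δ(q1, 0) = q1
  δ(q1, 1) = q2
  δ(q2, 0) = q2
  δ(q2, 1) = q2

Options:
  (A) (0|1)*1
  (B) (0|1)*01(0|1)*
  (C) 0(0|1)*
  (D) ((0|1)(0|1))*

Testing sample strings against the DFA:
  '110' -> rejected
  '101' -> accepted
  '10111' -> accepted
  '0000' -> rejected
Checking each option for a counterexample:
  (A) (0|1)*1: '1' is rejected by the DFA but matches the regex → eliminated
  (B) (0|1)*01(0|1)*: agrees with the DFA on all strings of length ≤ 4
  (C) 0(0|1)*: '0' is rejected by the DFA but matches the regex → eliminated
  (D) ((0|1)(0|1))*: ε is rejected by the DFA but matches the regex → eliminated
Only (B) (0|1)*01(0|1)* is consistent with the DFA.

Final answer: (B) (0|1)*01(0|1)*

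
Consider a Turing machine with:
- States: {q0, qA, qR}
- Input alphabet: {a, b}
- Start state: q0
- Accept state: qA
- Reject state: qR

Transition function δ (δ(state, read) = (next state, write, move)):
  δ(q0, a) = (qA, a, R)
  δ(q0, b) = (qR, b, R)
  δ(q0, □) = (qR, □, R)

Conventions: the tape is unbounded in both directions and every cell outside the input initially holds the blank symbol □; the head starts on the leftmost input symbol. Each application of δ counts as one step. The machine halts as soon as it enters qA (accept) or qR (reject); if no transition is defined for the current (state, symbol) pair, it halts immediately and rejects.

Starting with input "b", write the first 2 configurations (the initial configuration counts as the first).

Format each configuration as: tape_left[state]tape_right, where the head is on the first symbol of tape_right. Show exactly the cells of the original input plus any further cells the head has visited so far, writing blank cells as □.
Step 0: [q0]b (head at position 0)
Step 1: δ(q0, b) = (qR, b, R)  ⊢  b[qR]□ (head at position 1)

Final answer: [q0]b ⊢ b[qR]□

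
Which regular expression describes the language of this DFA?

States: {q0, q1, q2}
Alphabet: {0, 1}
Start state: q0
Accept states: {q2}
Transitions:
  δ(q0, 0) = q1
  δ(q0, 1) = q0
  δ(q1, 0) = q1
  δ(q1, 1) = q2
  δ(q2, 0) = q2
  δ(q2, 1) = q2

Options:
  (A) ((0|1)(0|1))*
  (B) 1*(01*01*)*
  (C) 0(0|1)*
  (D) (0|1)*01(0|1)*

Testing sample strings against the DFA:
  '100' -> rejected
  '0100' -> accepted
  '10100' -> accepted
  '0000' -> rejected
Checking each option for a counterexample:
  (A) ((0|1)(0|1))*: ε is rejected by the DFA but matches the regex → eliminated
  (B) 1*(01*01*)*: ε is rejected by the DFA but matches the regex → eliminated
  (C) 0(0|1)*: '0' is rejected by the DFA but matches the regex → eliminated
  (D) (0|1)*01(0|1)*: agrees with the DFA on all strings of length ≤ 4
Only (D) (0|1)*01(0|1)* is consistent with the DFA.

Final answer: (D) (0|1)*01(0|1)*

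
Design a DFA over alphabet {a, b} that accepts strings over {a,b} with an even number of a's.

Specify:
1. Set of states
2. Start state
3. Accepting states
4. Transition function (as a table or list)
One valid DFA (any DFA recognizing the same language is acceptable):
States: {q0, q1}
Start: q0
Accepting: {q0}
Transitions (accepting states marked with *):
State | a | b | Accepting
-------------------------
q0    | q1 | q0 | *
q1    | q0 | q1 |  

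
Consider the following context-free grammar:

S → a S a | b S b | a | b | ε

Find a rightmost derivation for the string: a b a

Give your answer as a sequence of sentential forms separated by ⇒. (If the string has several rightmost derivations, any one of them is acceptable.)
Start with S.
Step 1: the rightmost non-terminal is S; apply S → a S a:  a S a
Step 2: the rightmost non-terminal is S; apply S → b:  a b a

Final answer: S ⇒ a S a ⇒ a b a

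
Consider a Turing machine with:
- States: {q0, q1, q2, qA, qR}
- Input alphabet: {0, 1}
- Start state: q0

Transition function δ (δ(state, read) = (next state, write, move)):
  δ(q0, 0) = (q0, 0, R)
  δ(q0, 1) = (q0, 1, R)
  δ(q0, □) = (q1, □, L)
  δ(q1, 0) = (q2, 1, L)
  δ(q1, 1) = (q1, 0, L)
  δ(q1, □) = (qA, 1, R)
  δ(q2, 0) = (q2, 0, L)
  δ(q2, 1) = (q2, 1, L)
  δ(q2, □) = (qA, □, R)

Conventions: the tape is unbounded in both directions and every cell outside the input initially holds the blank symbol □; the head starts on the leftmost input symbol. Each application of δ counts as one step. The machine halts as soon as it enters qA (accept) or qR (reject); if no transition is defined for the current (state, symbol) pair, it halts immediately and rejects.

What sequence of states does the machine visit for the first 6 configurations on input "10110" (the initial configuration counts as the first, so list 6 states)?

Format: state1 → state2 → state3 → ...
Step 0: [q0]10110 (head at position 0)
Step 1: δ(q0, 1) = (q0, 1, R)  ⊢  1[q0]0110 (head at position 1)
Step 2: δ(q0, 0) = (q0, 0, R)  ⊢  10[q0]110 (head at position 2)
Step 3: δ(q0, 1) = (q0, 1, R)  ⊢  101[q0]10 (head at position 3)
Step 4: δ(q0, 1) = (q0, 1, R)  ⊢  1011[q0]0 (head at position 4)
Step 5: δ(q0, 0) = (q0, 0, R)  ⊢  10110[q0]□ (head at position 5)
Reading off the states of these 6 configurations: q0 → q0 → q0 → q0 → q0 → q0

Final answer: q0 → q0 → q0 → q0 → q0 → q0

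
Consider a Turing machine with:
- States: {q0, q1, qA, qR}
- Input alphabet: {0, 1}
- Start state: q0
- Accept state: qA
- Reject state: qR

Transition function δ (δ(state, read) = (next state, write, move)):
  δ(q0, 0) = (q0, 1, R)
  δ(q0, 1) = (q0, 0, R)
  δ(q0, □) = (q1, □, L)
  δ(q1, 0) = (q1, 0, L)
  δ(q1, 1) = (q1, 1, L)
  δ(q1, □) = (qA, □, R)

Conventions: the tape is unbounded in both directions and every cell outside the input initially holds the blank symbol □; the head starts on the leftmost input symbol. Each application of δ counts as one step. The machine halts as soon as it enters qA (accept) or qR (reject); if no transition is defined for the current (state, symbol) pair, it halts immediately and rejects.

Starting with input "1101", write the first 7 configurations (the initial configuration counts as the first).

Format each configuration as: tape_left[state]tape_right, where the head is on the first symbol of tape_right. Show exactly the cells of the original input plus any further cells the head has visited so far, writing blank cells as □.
Step 0: [q0]1101 (head at position 0)
Step 1: δ(q0, 1) = (q0, 0, R)  ⊢  0[q0]101 (head at position 1)
Step 2: δ(q0, 1) = (q0, 0, R)  ⊢  00[q0]01 (head at position 2)
Step 3: δ(q0, 0) = (q0, 1, R)  ⊢  001[q0]1 (head at position 3)
Step 4: δ(q0, 1) = (q0, 0, R)  ⊢  0010[q0]□ (head at position 4)
Step 5: δ(q0, □) = (q1, □, L)  ⊢  001[q1]0□ (head at position 3)
Step 6: δ(q1, 0) = (q1, 0, L)  ⊢  00[q1]10□ (head at position 2)

Final answer: [q0]1101 ⊢ 0[q0]101 ⊢ 00[q0]01 ⊢ 001[q0]1 ⊢ 0010[q0]□ ⊢ 001[q1]0□ ⊢ 00[q1]10□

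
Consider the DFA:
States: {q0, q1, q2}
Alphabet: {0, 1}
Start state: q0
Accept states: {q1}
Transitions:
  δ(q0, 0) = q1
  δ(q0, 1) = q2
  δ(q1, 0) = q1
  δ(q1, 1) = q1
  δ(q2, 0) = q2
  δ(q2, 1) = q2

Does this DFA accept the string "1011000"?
Processing string "1011000":
  q0 --1--> q2
  q2 --0--> q2
  q2 --1--> q2
  q2 --1--> q2
  q2 --0--> q2
  q2 --0--> q2
  q2 --0--> q2
Final state: q2
Accept states: {q1}
q2 is not an accept state, so the string is rejected.

Final answer: No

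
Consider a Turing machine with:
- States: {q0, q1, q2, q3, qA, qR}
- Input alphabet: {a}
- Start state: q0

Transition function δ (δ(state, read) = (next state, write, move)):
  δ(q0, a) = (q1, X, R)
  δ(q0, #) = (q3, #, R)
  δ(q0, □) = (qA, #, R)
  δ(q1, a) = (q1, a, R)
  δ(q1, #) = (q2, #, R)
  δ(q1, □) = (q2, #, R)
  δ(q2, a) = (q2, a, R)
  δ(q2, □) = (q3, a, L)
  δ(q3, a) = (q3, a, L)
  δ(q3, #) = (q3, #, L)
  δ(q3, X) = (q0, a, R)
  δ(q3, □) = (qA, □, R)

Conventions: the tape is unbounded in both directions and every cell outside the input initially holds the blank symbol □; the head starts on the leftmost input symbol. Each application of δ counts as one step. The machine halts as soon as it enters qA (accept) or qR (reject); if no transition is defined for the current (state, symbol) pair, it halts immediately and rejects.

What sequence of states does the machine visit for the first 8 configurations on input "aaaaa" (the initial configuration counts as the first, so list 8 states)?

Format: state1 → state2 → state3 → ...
Step 0: [q0]aaaaa (head at position 0)
Step 1: δ(q0, a) = (q1, X, R)  ⊢  X[q1]aaaa (head at position 1)
Step 2: δ(q1, a) = (q1, a, R)  ⊢  Xa[q1]aaa (head at position 2)
Step 3: δ(q1, a) = (q1, a, R)  ⊢  Xaa[q1]aa (head at position 3)
Step 4: δ(q1, a) = (q1, a, R)  ⊢  Xaaa[q1]a (head at position 4)
Step 5: δ(q1, a) = (q1, a, R)  ⊢  Xaaaa[q1]□ (head at position 5)
Step 6: δ(q1, □) = (q2, #, R)  ⊢  Xaaaa#[q2]□ (head at position 6)
Step 7: δ(q2, □) = (q3, a, L)  ⊢  Xaaaa[q3]#a (head at position 5)
Reading off the states of these 8 configurations: q0 → q1 → q1 → q1 → q1 → q1 → q2 → q3

Final answer: q0 → q1 → q1 → q1 → q1 → q1 → q2 → q3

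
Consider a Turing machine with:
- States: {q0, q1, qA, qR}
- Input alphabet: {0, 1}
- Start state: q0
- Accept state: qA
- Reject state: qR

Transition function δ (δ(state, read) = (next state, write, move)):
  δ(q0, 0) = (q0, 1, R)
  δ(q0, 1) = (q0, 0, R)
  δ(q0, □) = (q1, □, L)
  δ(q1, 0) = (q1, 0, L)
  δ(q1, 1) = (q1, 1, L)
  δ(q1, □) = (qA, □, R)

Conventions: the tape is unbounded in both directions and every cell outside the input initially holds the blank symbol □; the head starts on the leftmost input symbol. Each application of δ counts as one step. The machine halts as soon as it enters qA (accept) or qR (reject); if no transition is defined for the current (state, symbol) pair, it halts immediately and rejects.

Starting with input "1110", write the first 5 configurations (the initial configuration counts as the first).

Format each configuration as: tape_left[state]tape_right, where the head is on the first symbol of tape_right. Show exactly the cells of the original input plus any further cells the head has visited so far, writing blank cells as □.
Step 0: [q0]1110 (head at position 0)
Step 1: δ(q0, 1) = (q0, 0, R)  ⊢  0[q0]110 (head at position 1)
Step 2: δ(q0, 1) = (q0, 0, R)  ⊢  00[q0]10 (head at position 2)
Step 3: δ(q0, 1) = (q0, 0, R)  ⊢  000[q0]0 (head at position 3)
Step 4: δ(q0, 0) = (q0, 1, R)  ⊢  0001[q0]□ (head at position 4)

Final answer: [q0]1110 ⊢ 0[q0]110 ⊢ 00[q0]10 ⊢ 000[q0]0 ⊢ 0001[q0]□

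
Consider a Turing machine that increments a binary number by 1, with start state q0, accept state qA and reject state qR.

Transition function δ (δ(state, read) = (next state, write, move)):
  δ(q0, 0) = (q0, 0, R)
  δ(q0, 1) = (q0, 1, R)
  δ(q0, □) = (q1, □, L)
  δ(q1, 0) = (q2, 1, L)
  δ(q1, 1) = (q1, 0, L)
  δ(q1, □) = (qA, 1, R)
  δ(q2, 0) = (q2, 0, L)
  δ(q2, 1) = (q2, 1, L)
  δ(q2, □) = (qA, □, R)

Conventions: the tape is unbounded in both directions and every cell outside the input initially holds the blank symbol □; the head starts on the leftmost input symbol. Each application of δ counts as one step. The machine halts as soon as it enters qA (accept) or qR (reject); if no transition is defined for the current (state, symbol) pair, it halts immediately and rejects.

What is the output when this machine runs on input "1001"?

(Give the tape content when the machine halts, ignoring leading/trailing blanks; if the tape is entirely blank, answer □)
Step 0: [q0]1001 (head at position 0)
Step 1: δ(q0, 1) = (q0, 1, R)  ⊢  1[q0]001 (head at position 1)
Step 2: δ(q0, 0) = (q0, 0, R)  ⊢  10[q0]01 (head at position 2)
Step 3: δ(q0, 0) = (q0, 0, R)  ⊢  100[q0]1 (head at position 3)
Step 4: δ(q0, 1) = (q0, 1, R)  ⊢  1001[q0]□ (head at position 4)
Step 5: δ(q0, □) = (q1, □, L)  ⊢  100[q1]1□ (head at position 3)
Step 6: δ(q1, 1) = (q1, 0, L)  ⊢  10[q1]00□ (head at position 2)
Step 7: δ(q1, 0) = (q2, 1, L)  ⊢  1[q2]010□ (head at position 1)
Step 8: δ(q2, 0) = (q2, 0, L)  ⊢  [q2]1010□ (head at position 0)
Step 9: δ(q2, 1) = (q2, 1, L)  ⊢  [q2]□1010□ (head at position -1)
Step 10: δ(q2, □) = (qA, □, R)  ⊢  □[qA]1010□ (head at position 0)
The machine is in qA, so it halts and accepts.
Tape content when halted (ignoring surrounding blanks): 1010

Final answer: Output: 1010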